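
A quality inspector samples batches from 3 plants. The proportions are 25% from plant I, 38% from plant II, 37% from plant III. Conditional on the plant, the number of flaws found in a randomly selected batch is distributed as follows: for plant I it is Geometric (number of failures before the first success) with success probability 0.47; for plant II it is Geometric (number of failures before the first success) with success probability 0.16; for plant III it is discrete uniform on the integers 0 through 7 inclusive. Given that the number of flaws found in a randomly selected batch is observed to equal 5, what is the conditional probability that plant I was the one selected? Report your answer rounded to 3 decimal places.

0.064

Likelihoods P(X=5 | ·): I: 0.0196552; II: 0.0669139; III: 0.125.
Posterior ∝ prior × likelihood. Numerator for I: 0.25·0.0196552 = 0.0049138.
Normalizing constant: 0.25·0.0196552 + 0.38·0.0669139 + 0.37·0.125 = 0.0765911.
P(I | observation) = 0.0049138 / 0.0765911 = 0.0641563.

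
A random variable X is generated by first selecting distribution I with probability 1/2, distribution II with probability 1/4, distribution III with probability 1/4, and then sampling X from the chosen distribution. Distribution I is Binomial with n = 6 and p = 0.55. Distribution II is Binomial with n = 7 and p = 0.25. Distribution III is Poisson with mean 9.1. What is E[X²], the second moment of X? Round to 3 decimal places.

30.259

For each component E[X²] = Var + (mean)², giving I: 12.375; II: 4.375; III: 91.91.
Overall E[X²] = 0.5·12.375 + 0.25·4.375 + 0.25·91.91 = 30.2587.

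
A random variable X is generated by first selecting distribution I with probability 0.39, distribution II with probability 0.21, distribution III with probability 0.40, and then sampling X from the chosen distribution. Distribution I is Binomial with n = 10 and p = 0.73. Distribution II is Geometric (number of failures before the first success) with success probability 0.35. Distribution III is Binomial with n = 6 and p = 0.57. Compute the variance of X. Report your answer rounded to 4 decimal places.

7.4511

Per component, I: μ=7.3, E[X²]=55.261; II: μ=1.85714, E[X²]=8.7551; III: μ=3.42, E[X²]=13.167.
E[X] = 0.39·7.3 + 0.21·1.85714 + 0.4·3.42 = 4.605.
E[X²] = 0.39·55.261 + 0.21·8.7551 + 0.4·13.167 = 28.6572.
Var(X) = E[X²] − (E[X])² = 28.6572 − 21.206 = 7.45114.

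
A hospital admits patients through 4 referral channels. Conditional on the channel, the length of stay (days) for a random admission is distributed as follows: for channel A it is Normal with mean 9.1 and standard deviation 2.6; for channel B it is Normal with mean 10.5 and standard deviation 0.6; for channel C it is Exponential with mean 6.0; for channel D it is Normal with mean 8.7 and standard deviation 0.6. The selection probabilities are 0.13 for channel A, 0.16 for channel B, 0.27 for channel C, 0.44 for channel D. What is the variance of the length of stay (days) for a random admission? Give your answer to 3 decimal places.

Per component, A: μ=9.1, E[X²]=89.57; B: μ=10.5, E[X²]=110.61; C: μ=6, E[X²]=72; D: μ=8.7, E[X²]=76.05.
E[X] = 0.13·9.1 + 0.16·10.5 + 0.27·6 + 0.44·8.7 = 8.311.
E[X²] = 0.13·89.57 + 0.16·110.61 + 0.27·72 + 0.44·76.05 = 82.2437.
Var(X) = E[X²] − (E[X])² = 82.2437 − 69.0727 = 13.171.

13.171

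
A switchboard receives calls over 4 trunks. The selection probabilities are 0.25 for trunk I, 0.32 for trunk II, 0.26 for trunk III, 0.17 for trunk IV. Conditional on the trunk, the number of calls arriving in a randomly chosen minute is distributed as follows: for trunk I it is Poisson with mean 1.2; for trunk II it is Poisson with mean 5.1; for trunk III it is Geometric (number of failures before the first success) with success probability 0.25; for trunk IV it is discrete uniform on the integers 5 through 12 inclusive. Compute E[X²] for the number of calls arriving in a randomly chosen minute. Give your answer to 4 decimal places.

29.2502

For each component E[X²] = Var + (mean)², giving I: 2.64; II: 31.11; III: 21; IV: 77.5.
Overall E[X²] = 0.25·2.64 + 0.32·31.11 + 0.26·21 + 0.17·77.5 = 29.2502.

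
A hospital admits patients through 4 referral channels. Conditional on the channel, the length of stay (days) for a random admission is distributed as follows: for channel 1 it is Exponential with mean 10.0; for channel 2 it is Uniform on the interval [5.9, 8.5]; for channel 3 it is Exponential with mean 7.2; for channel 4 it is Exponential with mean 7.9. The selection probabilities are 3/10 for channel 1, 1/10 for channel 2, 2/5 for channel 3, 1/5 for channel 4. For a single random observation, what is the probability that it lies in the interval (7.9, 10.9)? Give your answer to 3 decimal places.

Conditional on each channel, P(7.9 < X < 10.9): 1: 0.117628; 2: 0.230769; 3: 0.113744; 4: 0.116237.
By total probability, P(7.9 < X < 10.9) = 0.3·0.117628 + 0.1·0.230769 + 0.4·0.113744 + 0.2·0.116237 = 0.127111.

0.127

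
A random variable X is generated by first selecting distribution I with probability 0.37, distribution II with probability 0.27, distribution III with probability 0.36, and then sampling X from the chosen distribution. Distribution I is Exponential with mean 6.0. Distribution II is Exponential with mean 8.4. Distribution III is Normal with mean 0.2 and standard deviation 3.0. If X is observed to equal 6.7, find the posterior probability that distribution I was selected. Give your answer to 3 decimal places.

0.514

Likelihoods f(6.7 | ·): I: 0.0545615; II: 0.0536191; III: 0.0127175.
Posterior ∝ prior × likelihood. Numerator for I: 0.37·0.0545615 = 0.0201878.
Normalizing constant: 0.37·0.0545615 + 0.27·0.0536191 + 0.36·0.0127175 = 0.0392432.
P(I | observation) = 0.0201878 / 0.0392432 = 0.514427.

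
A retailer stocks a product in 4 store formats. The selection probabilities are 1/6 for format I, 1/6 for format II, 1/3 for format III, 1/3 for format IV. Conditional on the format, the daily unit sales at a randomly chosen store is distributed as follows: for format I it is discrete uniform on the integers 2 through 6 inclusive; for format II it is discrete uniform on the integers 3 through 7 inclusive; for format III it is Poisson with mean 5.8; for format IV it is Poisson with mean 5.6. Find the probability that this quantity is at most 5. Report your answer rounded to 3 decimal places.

0.563

Conditional on each format, P(X ≤ 5): I: 0.8; II: 0.6; III: 0.478315; IV: 0.511861.
By total probability, P(X ≤ 5) = 0.166667·0.8 + 0.166667·0.6 + 0.333333·0.478315 + 0.333333·0.511861 = 0.563392.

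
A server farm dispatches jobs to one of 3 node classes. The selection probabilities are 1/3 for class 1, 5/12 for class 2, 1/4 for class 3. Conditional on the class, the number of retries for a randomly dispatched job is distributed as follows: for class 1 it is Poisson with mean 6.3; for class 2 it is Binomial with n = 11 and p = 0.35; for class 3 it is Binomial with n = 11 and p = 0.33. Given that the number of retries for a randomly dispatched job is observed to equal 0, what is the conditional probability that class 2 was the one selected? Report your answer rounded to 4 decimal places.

0.4987

Likelihoods P(X=0 | ·): 1: 0.0018363; 2: 0.00875078; 3: 0.012213.
Posterior ∝ prior × likelihood. Numerator for 2: 0.416667·0.00875078 = 0.00364616.
Normalizing constant: 0.333333·0.0018363 + 0.416667·0.00875078 + 0.25·0.012213 = 0.00731151.
P(2 | observation) = 0.00364616 / 0.00731151 = 0.498687.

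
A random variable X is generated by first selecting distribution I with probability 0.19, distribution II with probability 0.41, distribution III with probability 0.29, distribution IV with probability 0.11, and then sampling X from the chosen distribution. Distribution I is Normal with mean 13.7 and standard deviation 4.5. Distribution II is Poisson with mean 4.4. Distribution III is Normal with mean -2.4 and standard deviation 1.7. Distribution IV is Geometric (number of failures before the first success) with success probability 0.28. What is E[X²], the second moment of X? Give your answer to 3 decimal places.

53.496

For each component E[X²] = Var + (mean)², giving I: 207.94; II: 23.76; III: 8.65; IV: 15.7959.
Overall E[X²] = 0.19·207.94 + 0.41·23.76 + 0.29·8.65 + 0.11·15.7959 = 53.4963.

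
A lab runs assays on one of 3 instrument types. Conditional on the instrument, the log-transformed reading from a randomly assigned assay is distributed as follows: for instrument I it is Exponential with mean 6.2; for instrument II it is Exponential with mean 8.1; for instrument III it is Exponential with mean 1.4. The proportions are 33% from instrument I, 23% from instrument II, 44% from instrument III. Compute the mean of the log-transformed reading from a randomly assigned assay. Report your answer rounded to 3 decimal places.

4.525

Component means — I: 6.2; II: 8.1; III: 1.4.
E[X] = 0.33·6.2 + 0.23·8.1 + 0.44·1.4 = 4.525.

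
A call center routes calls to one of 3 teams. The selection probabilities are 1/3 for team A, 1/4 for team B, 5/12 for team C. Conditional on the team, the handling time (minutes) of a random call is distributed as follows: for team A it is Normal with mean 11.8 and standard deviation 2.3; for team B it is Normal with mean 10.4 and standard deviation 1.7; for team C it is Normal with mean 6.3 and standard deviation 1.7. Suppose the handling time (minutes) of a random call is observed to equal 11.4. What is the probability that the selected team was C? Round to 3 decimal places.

0.010

Likelihoods f(11.4 | ·): A: 0.17085; B: 0.197389; C: 0.00260697.
Posterior ∝ prior × likelihood. Numerator for C: 0.416667·0.00260697 = 0.00108624.
Normalizing constant: 0.333333·0.17085 + 0.25·0.197389 + 0.416667·0.00260697 = 0.107384.
P(C | observation) = 0.00108624 / 0.107384 = 0.0101155.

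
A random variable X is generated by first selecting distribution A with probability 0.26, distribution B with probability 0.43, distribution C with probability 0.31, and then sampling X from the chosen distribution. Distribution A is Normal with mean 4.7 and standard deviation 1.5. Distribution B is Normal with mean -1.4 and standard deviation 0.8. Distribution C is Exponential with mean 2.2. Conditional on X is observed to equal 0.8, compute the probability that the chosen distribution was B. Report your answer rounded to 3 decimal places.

0.046

Likelihoods f(0.8 | ·): A: 0.00905531; B: 0.011367; C: 0.315975.
Posterior ∝ prior × likelihood. Numerator for B: 0.43·0.011367 = 0.00488779.
Normalizing constant: 0.26·0.00905531 + 0.43·0.011367 + 0.31·0.315975 = 0.105194.
P(B | observation) = 0.00488779 / 0.105194 = 0.0464644.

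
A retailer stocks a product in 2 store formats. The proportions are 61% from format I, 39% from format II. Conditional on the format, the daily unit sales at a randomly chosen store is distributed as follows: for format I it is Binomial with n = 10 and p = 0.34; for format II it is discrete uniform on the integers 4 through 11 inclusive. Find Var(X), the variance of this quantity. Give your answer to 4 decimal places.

Per component, I: μ=3.4, E[X²]=13.804; II: μ=7.5, E[X²]=61.5.
E[X] = 0.61·3.4 + 0.39·7.5 = 4.999.
E[X²] = 0.61·13.804 + 0.39·61.5 = 32.4054.
Var(X) = E[X²] − (E[X])² = 32.4054 − 24.99 = 7.41544.

7.4154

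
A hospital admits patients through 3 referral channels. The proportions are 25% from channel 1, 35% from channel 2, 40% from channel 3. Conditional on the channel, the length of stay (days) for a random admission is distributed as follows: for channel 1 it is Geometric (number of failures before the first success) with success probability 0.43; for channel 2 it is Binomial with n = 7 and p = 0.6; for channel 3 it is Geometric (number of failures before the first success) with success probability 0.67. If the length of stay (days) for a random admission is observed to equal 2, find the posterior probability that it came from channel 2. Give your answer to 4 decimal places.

Likelihoods P(X=2 | ·): 1: 0.139707; 2: 0.0774144; 3: 0.072963.
Posterior ∝ prior × likelihood. Numerator for 2: 0.35·0.0774144 = 0.027095.
Normalizing constant: 0.25·0.139707 + 0.35·0.0774144 + 0.4·0.072963 = 0.091207.
P(2 | observation) = 0.027095 / 0.091207 = 0.297072.

0.2971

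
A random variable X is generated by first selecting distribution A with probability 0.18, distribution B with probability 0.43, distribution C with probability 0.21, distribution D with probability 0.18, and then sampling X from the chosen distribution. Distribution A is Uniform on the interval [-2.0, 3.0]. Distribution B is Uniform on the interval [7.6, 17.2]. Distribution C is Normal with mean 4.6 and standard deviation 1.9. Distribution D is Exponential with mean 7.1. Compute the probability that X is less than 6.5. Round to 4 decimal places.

0.4646

Conditional on each component, P(X < 6.5): A: 1; B: 0; C: 0.841345; D: 0.599681.
By total probability, P(X < 6.5) = 0.18·1 + 0.43·0 + 0.21·0.841345 + 0.18·0.599681 = 0.464625.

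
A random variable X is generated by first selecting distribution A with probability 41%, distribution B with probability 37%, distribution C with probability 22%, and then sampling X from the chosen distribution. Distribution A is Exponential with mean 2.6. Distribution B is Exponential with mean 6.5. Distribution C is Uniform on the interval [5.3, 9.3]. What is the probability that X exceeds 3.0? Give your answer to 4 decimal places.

0.5825

Conditional on each component, P(X > 3.0): A: 0.315421; B: 0.630313; C: 1.
By total probability, P(X > 3.0) = 0.41·0.315421 + 0.37·0.630313 + 0.22·1 = 0.582539.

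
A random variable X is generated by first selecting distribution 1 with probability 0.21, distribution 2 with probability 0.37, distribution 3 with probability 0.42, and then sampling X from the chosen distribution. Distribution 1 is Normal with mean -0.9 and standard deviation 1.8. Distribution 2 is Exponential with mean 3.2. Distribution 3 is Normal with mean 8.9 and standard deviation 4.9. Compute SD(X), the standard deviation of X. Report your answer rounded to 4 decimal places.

Per component, 1: μ=-0.9, E[X²]=4.05; 2: μ=3.2, E[X²]=20.48; 3: μ=8.9, E[X²]=103.22.
E[X] = 0.21·-0.9 + 0.37·3.2 + 0.42·8.9 = 4.733.
E[X²] = 0.21·4.05 + 0.37·20.48 + 0.42·103.22 = 51.7805.
Var(X) = E[X²] − (E[X])² = 51.7805 − 22.4013 = 29.3792.
SD(X) = √29.3792 = 5.42026.

5.4203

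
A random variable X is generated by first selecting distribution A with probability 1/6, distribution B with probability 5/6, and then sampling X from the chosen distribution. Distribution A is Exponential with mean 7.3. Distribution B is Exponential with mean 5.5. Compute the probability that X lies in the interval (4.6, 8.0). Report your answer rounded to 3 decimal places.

0.200

Conditional on each component, P(4.6 < X < 8.0): A: 0.198277; B: 0.199777.
By total probability, P(4.6 < X < 8.0) = 0.166667·0.198277 + 0.833333·0.199777 = 0.199527.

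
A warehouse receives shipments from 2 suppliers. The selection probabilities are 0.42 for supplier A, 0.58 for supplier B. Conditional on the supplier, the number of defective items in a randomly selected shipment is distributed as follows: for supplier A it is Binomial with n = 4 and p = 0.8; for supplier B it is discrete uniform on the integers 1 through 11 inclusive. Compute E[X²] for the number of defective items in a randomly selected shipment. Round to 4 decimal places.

For each component E[X²] = Var + (mean)², giving A: 10.88; B: 46.
Overall E[X²] = 0.42·10.88 + 0.58·46 = 31.2496.

31.2496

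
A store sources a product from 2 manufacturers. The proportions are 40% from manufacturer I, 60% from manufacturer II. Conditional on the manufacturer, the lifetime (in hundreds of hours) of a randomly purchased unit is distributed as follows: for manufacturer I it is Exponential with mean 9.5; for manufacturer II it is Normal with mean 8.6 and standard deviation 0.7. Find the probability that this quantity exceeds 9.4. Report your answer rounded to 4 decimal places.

0.2246

Conditional on each manufacturer, P(X > 9.4): I: 0.371772; II: 0.126549.
By total probability, P(X > 9.4) = 0.4·0.371772 + 0.6·0.126549 = 0.224638.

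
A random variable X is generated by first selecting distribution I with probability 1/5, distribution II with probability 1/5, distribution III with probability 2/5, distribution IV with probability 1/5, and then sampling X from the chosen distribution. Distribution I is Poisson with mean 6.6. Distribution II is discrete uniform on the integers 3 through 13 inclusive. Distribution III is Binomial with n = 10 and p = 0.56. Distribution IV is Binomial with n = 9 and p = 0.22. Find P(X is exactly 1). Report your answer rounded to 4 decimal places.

Conditional on each component, P(X = 1): I: 0.00897843; II: 0; III: 0.00346148; IV: 0.271283.
By total probability, P(X = 1) = 0.2·0.00897843 + 0.2·0 + 0.4·0.00346148 + 0.2·0.271283 = 0.0574368.

0.0574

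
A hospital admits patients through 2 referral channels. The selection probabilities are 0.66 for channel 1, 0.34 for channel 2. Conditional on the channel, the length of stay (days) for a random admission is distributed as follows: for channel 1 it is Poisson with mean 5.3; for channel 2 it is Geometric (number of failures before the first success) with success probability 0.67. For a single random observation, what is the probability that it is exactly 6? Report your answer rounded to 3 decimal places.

Conditional on each channel, P(X = 6): 1: 0.15366; 2: 0.000865284.
By total probability, P(X = 6) = 0.66·0.15366 + 0.34·0.000865284 = 0.10171.

0.102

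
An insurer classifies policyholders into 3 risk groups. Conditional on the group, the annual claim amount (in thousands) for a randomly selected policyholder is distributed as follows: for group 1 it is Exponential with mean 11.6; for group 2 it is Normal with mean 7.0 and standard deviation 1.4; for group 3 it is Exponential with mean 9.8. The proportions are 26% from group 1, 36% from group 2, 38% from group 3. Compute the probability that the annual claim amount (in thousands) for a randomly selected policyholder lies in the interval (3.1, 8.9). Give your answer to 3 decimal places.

0.530

Conditional on each group, P(3.1 < X < 8.9): 1: 0.301196; 2: 0.909962; 3: 0.325557.
By total probability, P(3.1 < X < 8.9) = 0.26·0.301196 + 0.36·0.909962 + 0.38·0.325557 = 0.529609.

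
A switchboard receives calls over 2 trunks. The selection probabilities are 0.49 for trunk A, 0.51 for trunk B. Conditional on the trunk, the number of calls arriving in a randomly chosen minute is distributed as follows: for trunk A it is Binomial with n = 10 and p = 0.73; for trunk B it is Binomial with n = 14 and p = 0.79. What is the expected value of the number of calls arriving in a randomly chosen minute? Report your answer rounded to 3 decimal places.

9.218

Component means — A: 7.3; B: 11.06.
E[X] = 0.49·7.3 + 0.51·11.06 = 9.2176.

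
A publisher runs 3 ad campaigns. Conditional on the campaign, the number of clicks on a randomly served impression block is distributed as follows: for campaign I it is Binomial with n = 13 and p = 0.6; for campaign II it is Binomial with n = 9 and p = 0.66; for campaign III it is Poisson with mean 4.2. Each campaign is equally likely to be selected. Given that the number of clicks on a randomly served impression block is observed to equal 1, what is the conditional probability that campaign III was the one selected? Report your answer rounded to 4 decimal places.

Likelihoods P(X=1 | ·): I: 0.000130862; II: 0.00106076; III: 0.0629814.
Posterior ∝ prior × likelihood. Numerator for III: 0.333333·0.0629814 = 0.0209938.
Normalizing constant: 0.333333·0.000130862 + 0.333333·0.00106076 + 0.333333·0.0629814 = 0.021391.
P(III | observation) = 0.0209938 / 0.021391 = 0.981431.

0.9814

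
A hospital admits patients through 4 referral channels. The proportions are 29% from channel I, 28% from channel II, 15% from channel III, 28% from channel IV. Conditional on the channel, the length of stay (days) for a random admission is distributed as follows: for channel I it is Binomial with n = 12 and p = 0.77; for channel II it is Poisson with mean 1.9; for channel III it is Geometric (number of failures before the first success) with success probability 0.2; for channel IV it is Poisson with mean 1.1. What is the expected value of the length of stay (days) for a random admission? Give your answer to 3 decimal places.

Component means — I: 9.24; II: 1.9; III: 4; IV: 1.1.
E[X] = 0.29·9.24 + 0.28·1.9 + 0.15·4 + 0.28·1.1 = 4.1196.

4.120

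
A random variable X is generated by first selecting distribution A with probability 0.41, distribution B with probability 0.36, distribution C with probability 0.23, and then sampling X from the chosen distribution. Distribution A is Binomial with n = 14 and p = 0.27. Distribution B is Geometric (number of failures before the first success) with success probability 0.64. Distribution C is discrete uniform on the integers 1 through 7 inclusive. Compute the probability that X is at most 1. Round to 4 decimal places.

0.3771

Conditional on each component, P(X ≤ 1): A: 0.0754004; B: 0.8704; C: 0.142857.
By total probability, P(X ≤ 1) = 0.41·0.0754004 + 0.36·0.8704 + 0.23·0.142857 = 0.377115.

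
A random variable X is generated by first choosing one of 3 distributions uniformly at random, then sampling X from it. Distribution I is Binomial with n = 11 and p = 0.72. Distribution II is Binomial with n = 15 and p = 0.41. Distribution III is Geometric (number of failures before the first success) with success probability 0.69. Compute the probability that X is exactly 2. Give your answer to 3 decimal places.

Conditional on each component, P(X = 2): I: 0.000301613; II: 0.0185282; III: 0.066309.
By total probability, P(X = 2) = 0.333333·0.000301613 + 0.333333·0.0185282 + 0.333333·0.066309 = 0.0283796.

0.028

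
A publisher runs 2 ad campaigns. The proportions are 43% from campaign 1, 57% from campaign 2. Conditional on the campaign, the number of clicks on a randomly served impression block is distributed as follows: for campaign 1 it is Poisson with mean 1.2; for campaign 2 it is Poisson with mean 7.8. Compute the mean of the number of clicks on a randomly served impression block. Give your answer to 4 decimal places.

Component means — 1: 1.2; 2: 7.8.
E[X] = 0.43·1.2 + 0.57·7.8 = 4.962.

4.9620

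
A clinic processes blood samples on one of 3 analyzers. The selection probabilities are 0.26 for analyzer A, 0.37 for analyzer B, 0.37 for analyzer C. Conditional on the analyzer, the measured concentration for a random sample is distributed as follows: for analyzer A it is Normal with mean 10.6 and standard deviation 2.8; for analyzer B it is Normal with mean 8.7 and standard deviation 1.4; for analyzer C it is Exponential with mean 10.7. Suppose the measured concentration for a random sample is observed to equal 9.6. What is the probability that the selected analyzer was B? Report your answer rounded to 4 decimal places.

Likelihoods f(9.6 | ·): A: 0.133676; B: 0.231762; C: 0.0381038.
Posterior ∝ prior × likelihood. Numerator for B: 0.37·0.231762 = 0.085752.
Normalizing constant: 0.26·0.133676 + 0.37·0.231762 + 0.37·0.0381038 = 0.134606.
P(B | observation) = 0.085752 / 0.134606 = 0.637058.

0.6371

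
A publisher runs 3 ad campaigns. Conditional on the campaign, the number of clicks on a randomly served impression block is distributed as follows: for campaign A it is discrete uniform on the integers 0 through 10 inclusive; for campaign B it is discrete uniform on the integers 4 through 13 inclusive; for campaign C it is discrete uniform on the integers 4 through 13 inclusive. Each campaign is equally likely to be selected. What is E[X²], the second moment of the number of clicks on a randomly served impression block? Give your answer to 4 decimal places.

For each component E[X²] = Var + (mean)², giving A: 35; B: 80.5; C: 80.5.
Overall E[X²] = 0.333333·35 + 0.333333·80.5 + 0.333333·80.5 = 65.3333.

65.3333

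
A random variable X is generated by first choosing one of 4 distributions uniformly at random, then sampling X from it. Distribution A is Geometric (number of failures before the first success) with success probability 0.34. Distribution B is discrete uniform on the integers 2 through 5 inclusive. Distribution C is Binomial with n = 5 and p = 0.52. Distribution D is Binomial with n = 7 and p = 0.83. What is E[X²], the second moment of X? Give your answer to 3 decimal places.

For each component E[X²] = Var + (mean)², giving A: 9.47751; B: 13.5; C: 8.008; D: 34.7438.
Overall E[X²] = 0.25·9.47751 + 0.25·13.5 + 0.25·8.008 + 0.25·34.7438 = 16.4323.

16.432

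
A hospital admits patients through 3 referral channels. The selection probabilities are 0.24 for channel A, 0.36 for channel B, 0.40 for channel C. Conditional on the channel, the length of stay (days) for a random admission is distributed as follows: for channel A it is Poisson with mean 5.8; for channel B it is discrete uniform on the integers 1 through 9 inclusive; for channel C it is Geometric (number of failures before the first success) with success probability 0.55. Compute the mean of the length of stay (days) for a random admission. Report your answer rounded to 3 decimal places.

Component means — A: 5.8; B: 5; C: 0.818182.
E[X] = 0.24·5.8 + 0.36·5 + 0.4·0.818182 = 3.51927.

3.519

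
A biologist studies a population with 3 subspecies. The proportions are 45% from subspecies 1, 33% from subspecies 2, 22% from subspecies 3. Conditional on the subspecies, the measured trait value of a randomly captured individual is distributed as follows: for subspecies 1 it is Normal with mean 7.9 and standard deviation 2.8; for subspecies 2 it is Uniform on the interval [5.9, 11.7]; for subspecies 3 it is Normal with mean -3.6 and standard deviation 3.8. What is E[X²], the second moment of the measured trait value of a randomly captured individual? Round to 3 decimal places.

For each component E[X²] = Var + (mean)², giving 1: 70.25; 2: 80.2433; 3: 27.4.
Overall E[X²] = 0.45·70.25 + 0.33·80.2433 + 0.22·27.4 = 64.1208.

64.121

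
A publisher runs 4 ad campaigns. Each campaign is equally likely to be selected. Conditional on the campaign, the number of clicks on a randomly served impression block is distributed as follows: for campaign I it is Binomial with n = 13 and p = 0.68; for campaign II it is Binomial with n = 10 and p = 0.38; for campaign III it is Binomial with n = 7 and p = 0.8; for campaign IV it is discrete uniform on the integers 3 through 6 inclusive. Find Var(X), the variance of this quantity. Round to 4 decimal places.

Per component, I: μ=8.84, E[X²]=80.9744; II: μ=3.8, E[X²]=16.796; III: μ=5.6, E[X²]=32.48; IV: μ=4.5, E[X²]=21.5.
E[X] = 0.25·8.84 + 0.25·3.8 + 0.25·5.6 + 0.25·4.5 = 5.685.
E[X²] = 0.25·80.9744 + 0.25·16.796 + 0.25·32.48 + 0.25·21.5 = 37.9376.
Var(X) = E[X²] − (E[X])² = 37.9376 − 32.3192 = 5.61838.

5.6184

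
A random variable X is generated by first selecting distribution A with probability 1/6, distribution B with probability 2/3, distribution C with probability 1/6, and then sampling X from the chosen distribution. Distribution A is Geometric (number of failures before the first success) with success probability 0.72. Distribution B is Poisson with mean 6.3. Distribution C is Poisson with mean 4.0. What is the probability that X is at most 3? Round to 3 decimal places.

0.322

Conditional on each component, P(X ≤ 3): A: 0.993853; B: 0.126374; C: 0.43347.
By total probability, P(X ≤ 3) = 0.166667·0.993853 + 0.666667·0.126374 + 0.166667·0.43347 = 0.322136.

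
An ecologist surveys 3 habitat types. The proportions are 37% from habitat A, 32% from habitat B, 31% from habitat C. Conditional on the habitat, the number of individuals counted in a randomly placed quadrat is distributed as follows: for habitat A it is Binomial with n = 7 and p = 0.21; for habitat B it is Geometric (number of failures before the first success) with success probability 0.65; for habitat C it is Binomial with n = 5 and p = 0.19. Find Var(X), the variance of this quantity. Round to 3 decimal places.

Per component, A: μ=1.47, E[X²]=3.3222; B: μ=0.538462, E[X²]=1.11834; C: μ=0.95, E[X²]=1.672.
E[X] = 0.37·1.47 + 0.32·0.538462 + 0.31·0.95 = 1.01071.
E[X²] = 0.37·3.3222 + 0.32·1.11834 + 0.31·1.672 = 2.1054.
Var(X) = E[X²] − (E[X])² = 2.1054 − 1.02153 = 1.08387.

1.084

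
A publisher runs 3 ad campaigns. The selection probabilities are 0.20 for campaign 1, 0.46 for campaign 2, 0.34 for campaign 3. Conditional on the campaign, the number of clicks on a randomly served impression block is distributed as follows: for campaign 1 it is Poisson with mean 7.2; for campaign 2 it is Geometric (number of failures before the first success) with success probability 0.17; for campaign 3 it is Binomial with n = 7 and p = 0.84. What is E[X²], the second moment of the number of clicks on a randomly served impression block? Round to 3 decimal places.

For each component E[X²] = Var + (mean)², giving 1: 59.04; 2: 52.5571; 3: 35.5152.
Overall E[X²] = 0.2·59.04 + 0.46·52.5571 + 0.34·35.5152 = 48.0594.

48.059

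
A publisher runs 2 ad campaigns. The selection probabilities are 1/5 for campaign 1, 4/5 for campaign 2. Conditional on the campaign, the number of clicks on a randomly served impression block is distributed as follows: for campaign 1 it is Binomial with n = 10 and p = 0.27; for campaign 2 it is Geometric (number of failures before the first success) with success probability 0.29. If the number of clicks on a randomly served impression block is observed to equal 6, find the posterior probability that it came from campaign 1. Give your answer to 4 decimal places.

0.1346

Likelihoods P(X=6 | ·): 1: 0.0231043; 2: 0.0371491.
Posterior ∝ prior × likelihood. Numerator for 1: 0.2·0.0231043 = 0.00462087.
Normalizing constant: 0.2·0.0231043 + 0.8·0.0371491 = 0.0343401.
P(1 | observation) = 0.00462087 / 0.0343401 = 0.134562.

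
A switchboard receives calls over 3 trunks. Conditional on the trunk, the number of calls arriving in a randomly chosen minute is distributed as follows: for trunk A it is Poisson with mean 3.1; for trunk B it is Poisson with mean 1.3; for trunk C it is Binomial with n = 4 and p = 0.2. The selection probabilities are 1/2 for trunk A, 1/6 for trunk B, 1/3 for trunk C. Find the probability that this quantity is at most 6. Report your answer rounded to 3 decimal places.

0.981

Conditional on each trunk, P(X ≤ 6): A: 0.961196; B: 0.999596; C: 1.
By total probability, P(X ≤ 6) = 0.5·0.961196 + 0.166667·0.999596 + 0.333333·1 = 0.980531.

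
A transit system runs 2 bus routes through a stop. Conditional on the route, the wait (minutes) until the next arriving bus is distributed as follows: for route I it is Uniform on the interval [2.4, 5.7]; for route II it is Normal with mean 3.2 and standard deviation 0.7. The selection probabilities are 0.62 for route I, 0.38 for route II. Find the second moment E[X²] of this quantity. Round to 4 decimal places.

14.8096

For each component E[X²] = Var + (mean)², giving I: 17.31; II: 10.73.
Overall E[X²] = 0.62·17.31 + 0.38·10.73 = 14.8096.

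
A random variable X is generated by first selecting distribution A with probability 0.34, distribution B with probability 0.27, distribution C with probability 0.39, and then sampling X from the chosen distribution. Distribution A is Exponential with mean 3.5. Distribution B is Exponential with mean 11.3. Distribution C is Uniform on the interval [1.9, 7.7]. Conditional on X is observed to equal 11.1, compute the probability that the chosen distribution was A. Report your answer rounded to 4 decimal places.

0.3129

Likelihoods f(11.1 | ·): A: 0.0119839; B: 0.033137; C: 0.
Posterior ∝ prior × likelihood. Numerator for A: 0.34·0.0119839 = 0.00407452.
Normalizing constant: 0.34·0.0119839 + 0.27·0.033137 + 0.39·0 = 0.0130215.
P(A | observation) = 0.00407452 / 0.0130215 = 0.312907.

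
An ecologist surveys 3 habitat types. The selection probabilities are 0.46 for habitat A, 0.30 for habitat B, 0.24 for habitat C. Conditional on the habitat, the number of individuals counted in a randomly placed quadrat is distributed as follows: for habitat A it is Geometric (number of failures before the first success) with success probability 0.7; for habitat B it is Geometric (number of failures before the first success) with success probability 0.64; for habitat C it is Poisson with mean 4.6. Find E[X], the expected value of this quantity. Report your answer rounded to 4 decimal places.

Component means — A: 0.428571; B: 0.5625; C: 4.6.
E[X] = 0.46·0.428571 + 0.3·0.5625 + 0.24·4.6 = 1.46989.

1.4699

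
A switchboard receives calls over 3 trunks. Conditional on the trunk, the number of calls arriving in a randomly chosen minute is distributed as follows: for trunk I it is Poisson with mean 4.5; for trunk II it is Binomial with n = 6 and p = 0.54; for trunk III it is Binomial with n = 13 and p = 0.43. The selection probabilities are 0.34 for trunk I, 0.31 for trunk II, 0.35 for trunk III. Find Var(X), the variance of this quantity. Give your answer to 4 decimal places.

Per component, I: μ=4.5, E[X²]=24.75; II: μ=3.24, E[X²]=11.988; III: μ=5.59, E[X²]=34.4344.
E[X] = 0.34·4.5 + 0.31·3.24 + 0.35·5.59 = 4.4909.
E[X²] = 0.34·24.75 + 0.31·11.988 + 0.35·34.4344 = 24.1833.
Var(X) = E[X²] − (E[X])² = 24.1833 − 20.1682 = 4.01514.

4.0151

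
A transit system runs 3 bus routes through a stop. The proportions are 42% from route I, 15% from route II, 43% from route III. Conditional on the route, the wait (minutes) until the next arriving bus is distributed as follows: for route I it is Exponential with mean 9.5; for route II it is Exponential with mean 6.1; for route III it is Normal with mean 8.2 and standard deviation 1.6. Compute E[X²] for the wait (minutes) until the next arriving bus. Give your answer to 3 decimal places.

For each component E[X²] = Var + (mean)², giving I: 180.5; II: 74.42; III: 69.8.
Overall E[X²] = 0.42·180.5 + 0.15·74.42 + 0.43·69.8 = 116.987.

116.987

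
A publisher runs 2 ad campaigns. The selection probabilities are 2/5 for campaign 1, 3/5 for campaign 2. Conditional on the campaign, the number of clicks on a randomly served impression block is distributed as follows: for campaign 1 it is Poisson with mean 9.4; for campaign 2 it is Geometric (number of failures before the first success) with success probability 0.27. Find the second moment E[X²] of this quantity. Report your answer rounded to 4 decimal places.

49.4982

For each component E[X²] = Var + (mean)², giving 1: 97.76; 2: 17.3237.
Overall E[X²] = 0.4·97.76 + 0.6·17.3237 = 49.4982.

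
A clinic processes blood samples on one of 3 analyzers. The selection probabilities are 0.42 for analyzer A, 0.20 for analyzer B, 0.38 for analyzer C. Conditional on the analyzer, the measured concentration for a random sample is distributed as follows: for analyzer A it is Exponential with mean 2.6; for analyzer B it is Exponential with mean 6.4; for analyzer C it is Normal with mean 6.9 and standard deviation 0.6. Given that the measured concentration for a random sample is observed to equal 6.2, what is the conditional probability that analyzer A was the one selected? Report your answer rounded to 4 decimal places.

0.0962

Likelihoods f(6.2 | ·): A: 0.0354325; B: 0.0593058; C: 0.336664.
Posterior ∝ prior × likelihood. Numerator for A: 0.42·0.0354325 = 0.0148816.
Normalizing constant: 0.42·0.0354325 + 0.2·0.0593058 + 0.38·0.336664 = 0.154675.
P(A | observation) = 0.0148816 / 0.154675 = 0.0962121.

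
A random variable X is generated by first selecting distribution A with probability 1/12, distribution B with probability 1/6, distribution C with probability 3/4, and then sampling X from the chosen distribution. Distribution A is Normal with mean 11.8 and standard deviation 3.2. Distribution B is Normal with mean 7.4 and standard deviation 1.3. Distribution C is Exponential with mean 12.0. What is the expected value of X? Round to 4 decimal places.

11.2167

Component means — A: 11.8; B: 7.4; C: 12.
E[X] = 0.0833333·11.8 + 0.166667·7.4 + 0.75·12 = 11.2167.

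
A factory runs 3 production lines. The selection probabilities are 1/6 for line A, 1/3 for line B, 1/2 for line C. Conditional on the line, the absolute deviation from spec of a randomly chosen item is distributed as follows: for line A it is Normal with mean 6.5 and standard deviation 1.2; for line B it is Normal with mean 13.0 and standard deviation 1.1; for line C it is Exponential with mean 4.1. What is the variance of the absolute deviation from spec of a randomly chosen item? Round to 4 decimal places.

25.0772

Per component, A: μ=6.5, E[X²]=43.69; B: μ=13, E[X²]=170.21; C: μ=4.1, E[X²]=33.62.
E[X] = 0.166667·6.5 + 0.333333·13 + 0.5·4.1 = 7.46667.
E[X²] = 0.166667·43.69 + 0.333333·170.21 + 0.5·33.62 = 80.8283.
Var(X) = E[X²] − (E[X])² = 80.8283 − 55.7511 = 25.0772.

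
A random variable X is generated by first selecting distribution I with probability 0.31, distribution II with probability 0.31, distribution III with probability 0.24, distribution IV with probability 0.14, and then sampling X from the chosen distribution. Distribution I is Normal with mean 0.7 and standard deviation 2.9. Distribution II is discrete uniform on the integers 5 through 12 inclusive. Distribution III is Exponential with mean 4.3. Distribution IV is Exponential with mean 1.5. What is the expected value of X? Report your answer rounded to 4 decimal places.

4.0940

Component means — I: 0.7; II: 8.5; III: 4.3; IV: 1.5.
E[X] = 0.31·0.7 + 0.31·8.5 + 0.24·4.3 + 0.14·1.5 = 4.094.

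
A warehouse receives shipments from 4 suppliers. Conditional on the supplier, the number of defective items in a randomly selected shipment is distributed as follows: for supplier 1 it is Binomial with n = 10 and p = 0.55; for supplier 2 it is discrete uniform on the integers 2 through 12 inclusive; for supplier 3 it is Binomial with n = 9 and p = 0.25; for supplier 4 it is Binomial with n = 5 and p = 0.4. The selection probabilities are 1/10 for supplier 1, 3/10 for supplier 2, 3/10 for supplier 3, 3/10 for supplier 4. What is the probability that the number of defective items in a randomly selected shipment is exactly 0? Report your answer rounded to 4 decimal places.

0.0459

Conditional on each supplier, P(X = 0): 1: 0.000340506; 2: 0; 3: 0.0750847; 4: 0.07776.
By total probability, P(X = 0) = 0.1·0.000340506 + 0.3·0 + 0.3·0.0750847 + 0.3·0.07776 = 0.0458875.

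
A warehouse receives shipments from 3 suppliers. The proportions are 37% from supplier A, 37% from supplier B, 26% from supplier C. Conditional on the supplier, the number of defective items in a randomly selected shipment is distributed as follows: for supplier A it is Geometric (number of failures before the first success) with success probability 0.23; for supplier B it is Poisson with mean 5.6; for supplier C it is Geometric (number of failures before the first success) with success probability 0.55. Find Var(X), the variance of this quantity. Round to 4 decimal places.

Per component, A: μ=3.34783, E[X²]=25.7637; B: μ=5.6, E[X²]=36.96; C: μ=0.818182, E[X²]=2.15702.
E[X] = 0.37·3.34783 + 0.37·5.6 + 0.26·0.818182 = 3.52342.
E[X²] = 0.37·25.7637 + 0.37·36.96 + 0.26·2.15702 = 23.7686.
Var(X) = E[X²] − (E[X])² = 23.7686 − 12.4145 = 11.3541.

11.3541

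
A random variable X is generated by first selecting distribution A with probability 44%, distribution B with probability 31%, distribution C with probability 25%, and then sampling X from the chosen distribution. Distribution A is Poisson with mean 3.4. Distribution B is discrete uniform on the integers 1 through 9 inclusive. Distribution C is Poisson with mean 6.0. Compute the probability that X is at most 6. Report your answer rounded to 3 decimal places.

Conditional on each component, P(X ≤ 6): A: 0.942147; B: 0.666667; C: 0.606303.
By total probability, P(X ≤ 6) = 0.44·0.942147 + 0.31·0.666667 + 0.25·0.606303 = 0.772787.

0.773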